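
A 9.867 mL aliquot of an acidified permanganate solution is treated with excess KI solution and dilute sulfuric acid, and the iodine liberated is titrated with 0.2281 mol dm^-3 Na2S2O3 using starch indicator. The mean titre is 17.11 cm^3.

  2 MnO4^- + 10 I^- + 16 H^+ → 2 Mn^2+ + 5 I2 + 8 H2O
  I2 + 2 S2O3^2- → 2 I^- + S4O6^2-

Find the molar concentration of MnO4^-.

0.07911 mol/L

n(S2O3^2-) = 0.01711 × 0.2281 = 3.903 × 10^-3 mol
n(I2) = n(S2O3^2-)/2 = 1.951 × 10^-3 mol
From the 2:5 ratio, n(MnO4^-) in the aliquot = 2/5 × 1.951 × 10^-3 = 7.806 × 10^-4 mol
[MnO4^-] = 7.806 × 10^-4 / 0.009867 = 0.07911 mol/L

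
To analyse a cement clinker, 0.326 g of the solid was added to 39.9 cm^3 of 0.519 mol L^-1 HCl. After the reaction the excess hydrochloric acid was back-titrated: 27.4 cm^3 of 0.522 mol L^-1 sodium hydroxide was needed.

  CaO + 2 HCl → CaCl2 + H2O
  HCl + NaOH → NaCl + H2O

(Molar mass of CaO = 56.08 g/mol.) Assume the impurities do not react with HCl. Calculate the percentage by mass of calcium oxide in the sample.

n(HCl) added = 0.0399 × 0.519 = 0.0207 mol
n(NaOH) used in back-titration = 0.0274 × 0.522 = 0.0143 mol
n(HCl) left over = 0.0143 mol (1:1 ratio)
n(HCl) consumed by analyte = 0.0207 − 0.0143 = 6.41 × 10^-3 mol
From the 1:2 ratio, n(CaO) = 1/2 × 6.41 × 10^-3 = 3.20 × 10^-3 mol
mass of CaO = 3.20 × 10^-3 × 56.08 = 0.180 g
% CaO = 0.180 / 0.326 × 100 = 55.1 %

55.1 %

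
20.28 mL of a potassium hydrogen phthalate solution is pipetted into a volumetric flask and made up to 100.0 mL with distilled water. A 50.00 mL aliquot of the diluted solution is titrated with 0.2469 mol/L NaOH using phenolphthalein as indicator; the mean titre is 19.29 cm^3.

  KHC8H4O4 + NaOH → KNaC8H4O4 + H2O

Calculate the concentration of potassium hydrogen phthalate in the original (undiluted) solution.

0.4697 mol/L

n(NaOH) = 0.01929 × 0.2469 = 4.763 × 10^-3 mol
n(KHC8H4O4) in the aliquot = 4.763 × 10^-3 mol (1:1 ratio)
[KHC8H4O4]_dilute = 4.763 × 10^-3 / 0.05000 = 0.09525 mol/L
Dilution factor = 100.0 / 20.28 = 4.931
[KHC8H4O4]_stock = 0.09525 × 4.931 = 0.4697 mol/L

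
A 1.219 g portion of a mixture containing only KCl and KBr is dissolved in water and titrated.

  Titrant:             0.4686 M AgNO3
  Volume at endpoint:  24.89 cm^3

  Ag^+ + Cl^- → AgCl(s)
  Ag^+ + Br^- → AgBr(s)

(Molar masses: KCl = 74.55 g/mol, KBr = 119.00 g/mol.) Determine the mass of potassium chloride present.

n(AgNO3) = 0.02489 × 0.4686 = 0.01166 mol
Let x = n(KCl), y = n(KBr).
Titrant: 1x + 1y = 0.01166;  mass: 74.55x + 119.00y = 1.219
Solving, x = 3.801 × 10^-3 mol, y = 7.863 × 10^-3 mol
mass of KCl = 3.801 × 10^-3 × 74.55 = 0.2834 g

0.2834 g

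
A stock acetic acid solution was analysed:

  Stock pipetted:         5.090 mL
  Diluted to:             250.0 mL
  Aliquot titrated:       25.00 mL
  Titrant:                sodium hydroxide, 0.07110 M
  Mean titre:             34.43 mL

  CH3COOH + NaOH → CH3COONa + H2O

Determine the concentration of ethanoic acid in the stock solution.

n(NaOH) = 0.03443 × 0.07110 = 2.448 × 10^-3 mol
n(CH3COOH) in the aliquot = 2.448 × 10^-3 mol (1:1 ratio)
[CH3COOH]_dilute = 2.448 × 10^-3 / 0.02500 = 0.09792 mol/L
Dilution factor = 250.0 / 5.090 = 49.12
[CH3COOH]_stock = 0.09792 × 49.12 = 4.809 mol/L

4.809 M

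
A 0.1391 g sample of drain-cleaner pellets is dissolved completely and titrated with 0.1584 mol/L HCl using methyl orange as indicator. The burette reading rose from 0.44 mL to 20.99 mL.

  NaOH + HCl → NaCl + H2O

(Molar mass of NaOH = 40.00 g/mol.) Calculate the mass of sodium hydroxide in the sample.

0.1302 g

n(HCl) = 0.02055 L × 0.1584 mol/L = 3.255 × 10^-3 mol
n(NaOH) = 3.255 × 10^-3 mol (1:1 ratio)
mass of NaOH = 3.255 × 10^-3 × 40.00 g/mol = 0.1302 g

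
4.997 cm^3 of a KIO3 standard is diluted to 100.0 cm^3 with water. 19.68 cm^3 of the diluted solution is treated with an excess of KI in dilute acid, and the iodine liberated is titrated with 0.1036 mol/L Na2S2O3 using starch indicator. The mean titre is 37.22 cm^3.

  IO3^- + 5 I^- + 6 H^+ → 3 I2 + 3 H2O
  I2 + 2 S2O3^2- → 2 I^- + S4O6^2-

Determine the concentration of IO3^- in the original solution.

0.6535 mol/L

n(S2O3^2-) = 0.03722 × 0.1036 = 3.856 × 10^-3 mol
n(I2) = n(S2O3^2-)/2 = 1.928 × 10^-3 mol
From the 1:3 ratio, n(IO3^-) in the aliquot = 1/3 × 1.928 × 10^-3 = 6.427 × 10^-4 mol
[IO3^-]_dilute = 6.427 × 10^-4 / 0.01968 = 0.03266 mol/L
[IO3^-]_original = 0.03266 × 100.0/4.997 = 0.6535 mol/L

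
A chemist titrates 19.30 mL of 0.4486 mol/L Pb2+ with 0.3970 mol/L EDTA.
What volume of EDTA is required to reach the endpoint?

Pb^2+ + EDTA^4- → [Pb(EDTA)]^2-
n(Pb2+) = 0.01930 L × 0.4486 mol/L = 8.658 × 10^-3 mol
n(EDTA) = 8.658 × 10^-3 mol (1:1 stoichiometry)
V(EDTA) = 8.658 × 10^-3 mol / 0.3970 mol/L = 0.02181 L = 21.81 mL

21.81 mL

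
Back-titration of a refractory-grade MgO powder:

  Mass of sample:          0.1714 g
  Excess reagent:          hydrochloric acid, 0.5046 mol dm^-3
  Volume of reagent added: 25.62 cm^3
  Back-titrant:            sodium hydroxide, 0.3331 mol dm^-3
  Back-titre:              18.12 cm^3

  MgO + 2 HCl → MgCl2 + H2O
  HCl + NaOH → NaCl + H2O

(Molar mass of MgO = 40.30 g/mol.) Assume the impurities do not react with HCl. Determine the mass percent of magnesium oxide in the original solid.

n(HCl) added = 0.02562 × 0.5046 = 0.01293 mol
n(NaOH) used in back-titration = 0.01812 × 0.3331 = 6.036 × 10^-3 mol
n(HCl) left over = 6.036 × 10^-3 mol (1:1 ratio)
n(HCl) consumed by analyte = 0.01293 − 6.036 × 10^-3 = 6.892 × 10^-3 mol
From the 1:2 ratio, n(MgO) = 1/2 × 6.892 × 10^-3 = 3.446 × 10^-3 mol
mass of MgO = 3.446 × 10^-3 × 40.30 = 0.1389 g
% MgO = 0.1389 / 0.1714 × 100 = 81.02 %

81.02 %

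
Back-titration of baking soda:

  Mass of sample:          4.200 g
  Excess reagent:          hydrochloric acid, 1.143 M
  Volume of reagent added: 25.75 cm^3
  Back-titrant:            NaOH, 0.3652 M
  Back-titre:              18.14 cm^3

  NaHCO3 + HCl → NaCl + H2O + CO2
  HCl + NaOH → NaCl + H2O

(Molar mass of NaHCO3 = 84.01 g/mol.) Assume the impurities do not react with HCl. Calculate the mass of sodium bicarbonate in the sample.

n(HCl) added = 0.02575 × 1.143 = 0.02943 mol
n(NaOH) used in back-titration = 0.01814 × 0.3652 = 6.625 × 10^-3 mol
n(HCl) left over = 6.625 × 10^-3 mol (1:1 ratio)
n(HCl) consumed by analyte = 0.02943 − 6.625 × 10^-3 = 0.02281 mol
n(NaHCO3) = 0.02281 mol (1:1 ratio)
mass of NaHCO3 = 0.02281 × 84.01 = 1.916 g

1.916 g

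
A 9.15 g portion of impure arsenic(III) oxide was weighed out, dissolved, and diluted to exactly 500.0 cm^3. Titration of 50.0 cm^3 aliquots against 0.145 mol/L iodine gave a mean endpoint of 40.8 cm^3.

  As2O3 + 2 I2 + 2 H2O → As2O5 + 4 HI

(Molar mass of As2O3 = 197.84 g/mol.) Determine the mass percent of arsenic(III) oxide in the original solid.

n(I2) per titration = 0.0408 × 0.145 = 5.92 × 10^-3 mol
From the 1:2 ratio, n(As2O3) in each aliquot = 1/2 × 5.92 × 10^-3 = 2.96 × 10^-3 mol
n(As2O3) in the whole flask = 2.96 × 10^-3 × 500.0/50.0 = 0.0296 mol
mass of As2O3 = 0.0296 × 197.84 = 5.85 g
% As2O3 = 5.85 / 9.15 × 100 = 64.0 %

64.0 %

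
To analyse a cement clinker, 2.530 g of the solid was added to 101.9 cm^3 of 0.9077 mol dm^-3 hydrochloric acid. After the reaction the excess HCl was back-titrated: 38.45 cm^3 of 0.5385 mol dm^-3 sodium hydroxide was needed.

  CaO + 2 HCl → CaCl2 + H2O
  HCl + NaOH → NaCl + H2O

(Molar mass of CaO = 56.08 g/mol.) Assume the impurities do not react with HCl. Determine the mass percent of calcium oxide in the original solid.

79.56 %

n(HCl) added = 0.1019 × 0.9077 = 0.09249 mol
n(NaOH) used in back-titration = 0.03845 × 0.5385 = 0.02071 mol
n(HCl) left over = 0.02071 mol (1:1 ratio)
n(HCl) consumed by analyte = 0.09249 − 0.02071 = 0.07179 mol
From the 1:2 ratio, n(CaO) = 1/2 × 0.07179 = 0.03589 mol
mass of CaO = 0.03589 × 56.08 = 2.013 g
% CaO = 2.013 / 2.530 × 100 = 79.56 %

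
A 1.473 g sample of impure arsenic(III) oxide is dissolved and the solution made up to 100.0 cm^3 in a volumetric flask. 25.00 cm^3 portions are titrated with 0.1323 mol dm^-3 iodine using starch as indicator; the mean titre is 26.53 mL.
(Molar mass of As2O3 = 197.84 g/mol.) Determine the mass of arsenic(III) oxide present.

As2O3 + 2 I2 + 2 H2O → As2O5 + 4 HI
n(I2) per titration = 0.02653 × 0.1323 = 3.510 × 10^-3 mol
From the 1:2 ratio, n(As2O3) in each aliquot = 1/2 × 3.510 × 10^-3 = 1.755 × 10^-3 mol
n(As2O3) in the whole flask = 1.755 × 10^-3 × 100.0/25.00 = 7.020 × 10^-3 mol
mass of As2O3 = 7.020 × 10^-3 × 197.84 = 1.389 g

1.389 g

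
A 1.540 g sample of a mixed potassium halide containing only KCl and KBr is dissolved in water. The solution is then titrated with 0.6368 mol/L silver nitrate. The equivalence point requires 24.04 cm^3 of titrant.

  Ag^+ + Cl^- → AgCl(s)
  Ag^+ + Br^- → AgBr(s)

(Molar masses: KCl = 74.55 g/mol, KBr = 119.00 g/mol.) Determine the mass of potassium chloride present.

n(AgNO3) = 0.02404 × 0.6368 = 0.01531 mol
Let x = n(KCl), y = n(KBr).
Titrant: 1x + 1y = 0.01531;  mass: 74.55x + 119.00y = 1.540
Solving, x = 6.338 × 10^-3 mol, y = 8.970 × 10^-3 mol
mass of KCl = 6.338 × 10^-3 × 74.55 = 0.4725 g

0.4725 g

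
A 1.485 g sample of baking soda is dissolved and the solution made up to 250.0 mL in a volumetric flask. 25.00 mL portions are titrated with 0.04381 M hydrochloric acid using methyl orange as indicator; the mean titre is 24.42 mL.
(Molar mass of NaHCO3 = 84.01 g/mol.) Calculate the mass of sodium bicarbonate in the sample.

0.8988 g

NaHCO3 + HCl → NaCl + H2O + CO2
n(HCl) per titration = 0.02442 × 0.04381 = 1.070 × 10^-3 mol
n(NaHCO3) in each aliquot = 1.070 × 10^-3 mol (1:1 ratio)
n(NaHCO3) in the whole flask = 1.070 × 10^-3 × 250.0/25.00 = 0.01070 mol
mass of NaHCO3 = 0.01070 × 84.01 = 0.8988 g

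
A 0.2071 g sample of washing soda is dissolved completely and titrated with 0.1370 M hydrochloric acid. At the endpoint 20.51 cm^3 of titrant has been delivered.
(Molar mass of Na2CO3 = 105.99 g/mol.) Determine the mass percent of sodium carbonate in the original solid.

71.90 %

Na2CO3 + 2 HCl → 2 NaCl + H2O + CO2
n(HCl) = 0.02051 L × 0.1370 mol/L = 2.810 × 10^-3 mol
From the 1:2 ratio, n(Na2CO3) = 1/2 × 2.810 × 10^-3 = 1.405 × 10^-3 mol
mass of Na2CO3 = 1.405 × 10^-3 × 105.99 g/mol = 0.1489 g
% Na2CO3 = 0.1489 / 0.2071 × 100 = 71.90 %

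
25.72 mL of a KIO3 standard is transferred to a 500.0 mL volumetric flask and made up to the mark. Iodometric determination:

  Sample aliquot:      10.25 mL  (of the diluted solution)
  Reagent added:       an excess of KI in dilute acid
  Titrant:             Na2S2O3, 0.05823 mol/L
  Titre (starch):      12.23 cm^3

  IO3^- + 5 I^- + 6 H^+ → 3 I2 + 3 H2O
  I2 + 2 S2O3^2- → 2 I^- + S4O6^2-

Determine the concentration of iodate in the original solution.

n(S2O3^2-) = 0.01223 × 0.05823 = 7.122 × 10^-4 mol
n(I2) = n(S2O3^2-)/2 = 3.561 × 10^-4 mol
From the 1:3 ratio, n(IO3^-) in the aliquot = 1/3 × 3.561 × 10^-4 = 1.187 × 10^-4 mol
[IO3^-]_dilute = 1.187 × 10^-4 / 0.01025 = 0.01158 mol/L
[IO3^-]_original = 0.01158 × 500.0/25.72 = 0.2251 mol/L

0.2251 mol/L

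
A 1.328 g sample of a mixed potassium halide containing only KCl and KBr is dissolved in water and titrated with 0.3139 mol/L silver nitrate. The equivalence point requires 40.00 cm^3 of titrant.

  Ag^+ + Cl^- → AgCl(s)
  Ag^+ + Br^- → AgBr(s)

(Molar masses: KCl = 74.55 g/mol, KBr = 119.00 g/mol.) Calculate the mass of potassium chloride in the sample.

0.2787 g

n(AgNO3) = 0.04000 × 0.3139 = 0.01256 mol
Let x = n(KCl), y = n(KBr).
Titrant: 1x + 1y = 0.01256;  mass: 74.55x + 119.00y = 1.328
Solving, x = 3.738 × 10^-3 mol, y = 8.818 × 10^-3 mol
mass of KCl = 3.738 × 10^-3 × 74.55 = 0.2787 g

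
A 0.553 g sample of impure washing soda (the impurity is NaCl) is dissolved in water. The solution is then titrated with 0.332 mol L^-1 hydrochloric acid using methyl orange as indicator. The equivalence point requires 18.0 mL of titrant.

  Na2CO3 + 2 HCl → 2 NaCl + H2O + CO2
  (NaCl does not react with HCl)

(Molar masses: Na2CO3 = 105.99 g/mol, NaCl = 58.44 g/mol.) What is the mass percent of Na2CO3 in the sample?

57.3 %

n(HCl) = 0.0180 × 0.332 = 5.98 × 10^-3 mol
Let x = n(Na2CO3), y = n(NaCl).
Titrant: 2x = 5.98 × 10^-3;  mass: 105.99x + 58.44y = 0.553
Solving, x = 2.99 × 10^-3 mol, y = 4.04 × 10^-3 mol
mass of Na2CO3 = 2.99 × 10^-3 × 105.99 = 0.317 g
% Na2CO3 = 0.317 / 0.553 × 100 = 57.3 %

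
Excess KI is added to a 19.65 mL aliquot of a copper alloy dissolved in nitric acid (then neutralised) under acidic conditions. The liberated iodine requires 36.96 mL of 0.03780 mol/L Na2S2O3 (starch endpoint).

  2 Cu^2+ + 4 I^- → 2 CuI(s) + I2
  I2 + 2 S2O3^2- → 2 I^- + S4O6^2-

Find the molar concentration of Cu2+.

n(S2O3^2-) = 0.03696 × 0.03780 = 1.397 × 10^-3 mol
n(I2) = n(S2O3^2-)/2 = 6.985 × 10^-4 mol
From the 2:1 ratio, n(Cu2+) in the aliquot = 2/1 × 6.985 × 10^-4 = 1.397 × 10^-3 mol
[Cu2+] = 1.397 × 10^-3 / 0.01965 = 0.07110 mol/L

0.07110 mol/L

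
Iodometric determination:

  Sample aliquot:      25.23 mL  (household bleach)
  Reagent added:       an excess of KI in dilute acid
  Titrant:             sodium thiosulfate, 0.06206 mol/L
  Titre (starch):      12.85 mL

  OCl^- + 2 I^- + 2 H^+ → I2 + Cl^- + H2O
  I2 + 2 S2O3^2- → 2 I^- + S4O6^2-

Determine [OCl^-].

0.01580 mol/L

n(S2O3^2-) = 0.01285 × 0.06206 = 7.975 × 10^-4 mol
n(I2) = n(S2O3^2-)/2 = 3.987 × 10^-4 mol
n(OCl^-) in the aliquot = 3.987 × 10^-4 mol (1:1 ratio)
[OCl^-] = 3.987 × 10^-4 / 0.02523 = 0.01580 mol/L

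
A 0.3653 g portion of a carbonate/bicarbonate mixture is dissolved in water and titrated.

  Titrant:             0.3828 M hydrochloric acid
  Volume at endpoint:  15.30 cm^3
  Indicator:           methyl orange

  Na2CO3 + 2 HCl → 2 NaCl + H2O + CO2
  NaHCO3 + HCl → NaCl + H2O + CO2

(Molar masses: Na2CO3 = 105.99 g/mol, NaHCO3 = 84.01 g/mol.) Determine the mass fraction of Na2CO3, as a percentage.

n(HCl) = 0.01530 × 0.3828 = 5.857 × 10^-3 mol
Let x = n(Na2CO3), y = n(NaHCO3).
Titrant: 2x + 1y = 5.857 × 10^-3;  mass: 105.99x + 84.01y = 0.3653
Solving, x = 2.043 × 10^-3 mol, y = 1.771 × 10^-3 mol
mass of Na2CO3 = 2.043 × 10^-3 × 105.99 = 0.2165 g
% Na2CO3 = 0.2165 / 0.3653 × 100 = 59.28 %

59.28 %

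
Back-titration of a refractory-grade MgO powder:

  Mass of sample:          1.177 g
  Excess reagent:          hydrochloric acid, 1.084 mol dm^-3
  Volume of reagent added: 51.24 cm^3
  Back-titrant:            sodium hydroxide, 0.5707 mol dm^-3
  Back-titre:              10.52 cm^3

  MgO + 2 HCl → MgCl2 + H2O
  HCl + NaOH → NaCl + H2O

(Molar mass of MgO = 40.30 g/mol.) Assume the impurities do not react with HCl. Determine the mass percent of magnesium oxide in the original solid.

84.81 %

n(HCl) added = 0.05124 × 1.084 = 0.05554 mol
n(NaOH) used in back-titration = 0.01052 × 0.5707 = 6.004 × 10^-3 mol
n(HCl) left over = 6.004 × 10^-3 mol (1:1 ratio)
n(HCl) consumed by analyte = 0.05554 − 6.004 × 10^-3 = 0.04954 mol
From the 1:2 ratio, n(MgO) = 1/2 × 0.04954 = 0.02477 mol
mass of MgO = 0.02477 × 40.30 = 0.9982 g
% MgO = 0.9982 / 1.177 × 100 = 84.81 %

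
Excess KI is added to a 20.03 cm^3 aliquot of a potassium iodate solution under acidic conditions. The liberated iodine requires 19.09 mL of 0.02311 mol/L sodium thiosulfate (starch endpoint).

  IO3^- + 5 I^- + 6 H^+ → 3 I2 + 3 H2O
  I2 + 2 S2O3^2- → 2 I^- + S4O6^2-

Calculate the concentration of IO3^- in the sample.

0.003671 mol/L

n(S2O3^2-) = 0.01909 × 0.02311 = 4.412 × 10^-4 mol
n(I2) = n(S2O3^2-)/2 = 2.206 × 10^-4 mol
From the 1:3 ratio, n(IO3^-) in the aliquot = 1/3 × 2.206 × 10^-4 = 7.353 × 10^-5 mol
[IO3^-] = 7.353 × 10^-5 / 0.02003 = 0.003671 mol/L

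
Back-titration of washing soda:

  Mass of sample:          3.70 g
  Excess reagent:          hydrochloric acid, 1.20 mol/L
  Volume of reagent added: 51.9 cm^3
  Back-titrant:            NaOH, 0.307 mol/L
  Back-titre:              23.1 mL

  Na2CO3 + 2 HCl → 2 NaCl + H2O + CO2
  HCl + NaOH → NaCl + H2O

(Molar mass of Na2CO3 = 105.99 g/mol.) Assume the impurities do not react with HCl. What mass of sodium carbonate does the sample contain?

n(HCl) added = 0.0519 × 1.20 = 0.0623 mol
n(NaOH) used in back-titration = 0.0231 × 0.307 = 7.09 × 10^-3 mol
n(HCl) left over = 7.09 × 10^-3 mol (1:1 ratio)
n(HCl) consumed by analyte = 0.0623 − 7.09 × 10^-3 = 0.0552 mol
From the 1:2 ratio, n(Na2CO3) = 1/2 × 0.0552 = 0.0276 mol
mass of Na2CO3 = 0.0276 × 105.99 = 2.92 g

2.92 g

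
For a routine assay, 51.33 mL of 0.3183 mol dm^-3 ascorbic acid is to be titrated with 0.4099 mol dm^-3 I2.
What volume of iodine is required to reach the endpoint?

39.86 mL

C6H8O6 + I2 → C6H6O6 + 2 HI
n(C6H8O6) = 0.05133 L × 0.3183 mol/L = 0.01634 mol
n(I2) = 0.01634 mol (1:1 stoichiometry)
V(I2) = 0.01634 mol / 0.4099 mol/L = 0.03986 L = 39.86 mL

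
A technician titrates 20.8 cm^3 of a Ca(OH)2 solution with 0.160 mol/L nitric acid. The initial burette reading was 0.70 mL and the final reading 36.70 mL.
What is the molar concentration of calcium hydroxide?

Ca(OH)2 + 2 HNO3 → Ca(NO3)2 + 2 H2O
n(HNO3) = 0.0360 L × 0.160 mol/L = 5.76 × 10^-3 mol
From the 1:2 mole ratio, n(Ca(OH)2) = 1/2 × 5.76 × 10^-3 = 2.88 × 10^-3 mol
[Ca(OH)2] = 2.88 × 10^-3 mol / 0.0208 L = 0.138 mol/L

0.138 mol/L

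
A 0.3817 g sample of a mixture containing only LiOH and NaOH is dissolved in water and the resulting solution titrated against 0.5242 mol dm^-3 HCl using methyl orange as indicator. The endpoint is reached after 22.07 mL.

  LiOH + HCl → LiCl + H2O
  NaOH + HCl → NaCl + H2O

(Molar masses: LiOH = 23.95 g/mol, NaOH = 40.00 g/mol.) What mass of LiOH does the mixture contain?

n(HCl) = 0.02207 × 0.5242 = 0.01157 mol
Let x = n(LiOH), y = n(NaOH).
Titrant: 1x + 1y = 0.01157;  mass: 23.95x + 40.00y = 0.3817
Solving, x = 5.051 × 10^-3 mol, y = 6.518 × 10^-3 mol
mass of LiOH = 5.051 × 10^-3 × 23.95 = 0.1210 g

0.1210 g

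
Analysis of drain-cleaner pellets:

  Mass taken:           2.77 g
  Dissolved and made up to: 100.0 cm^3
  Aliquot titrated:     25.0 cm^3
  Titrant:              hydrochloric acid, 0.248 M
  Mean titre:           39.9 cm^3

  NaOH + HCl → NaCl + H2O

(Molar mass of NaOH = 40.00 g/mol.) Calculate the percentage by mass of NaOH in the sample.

n(HCl) per titration = 0.0399 × 0.248 = 9.90 × 10^-3 mol
n(NaOH) in each aliquot = 9.90 × 10^-3 mol (1:1 ratio)
n(NaOH) in the whole flask = 9.90 × 10^-3 × 100.0/25.0 = 0.0396 mol
mass of NaOH = 0.0396 × 40.00 = 1.58 g
% NaOH = 1.58 / 2.77 × 100 = 57.2 %

57.2 %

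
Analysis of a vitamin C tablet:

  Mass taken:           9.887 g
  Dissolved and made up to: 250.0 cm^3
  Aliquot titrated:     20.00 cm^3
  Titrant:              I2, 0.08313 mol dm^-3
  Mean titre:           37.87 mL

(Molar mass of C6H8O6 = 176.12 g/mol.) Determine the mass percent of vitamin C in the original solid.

C6H8O6 + I2 → C6H6O6 + 2 HI
n(I2) per titration = 0.03787 × 0.08313 = 3.148 × 10^-3 mol
n(C6H8O6) in each aliquot = 3.148 × 10^-3 mol (1:1 ratio)
n(C6H8O6) in the whole flask = 3.148 × 10^-3 × 250.0/20.00 = 0.03935 mol
mass of C6H8O6 = 0.03935 × 176.12 = 6.931 g
% C6H8O6 = 6.931 / 9.887 × 100 = 70.10 %

70.10 %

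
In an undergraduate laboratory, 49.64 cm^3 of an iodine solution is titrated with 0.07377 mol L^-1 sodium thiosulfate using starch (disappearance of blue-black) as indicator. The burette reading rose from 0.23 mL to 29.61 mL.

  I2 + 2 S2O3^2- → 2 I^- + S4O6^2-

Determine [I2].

n(Na2S2O3) = 0.02938 L × 0.07377 mol/L = 2.167 × 10^-3 mol
From the 1:2 mole ratio, n(I2) = 1/2 × 2.167 × 10^-3 = 1.084 × 10^-3 mol
[I2] = 1.084 × 10^-3 mol / 0.04964 L = 0.02183 mol/L

0.02183 mol/L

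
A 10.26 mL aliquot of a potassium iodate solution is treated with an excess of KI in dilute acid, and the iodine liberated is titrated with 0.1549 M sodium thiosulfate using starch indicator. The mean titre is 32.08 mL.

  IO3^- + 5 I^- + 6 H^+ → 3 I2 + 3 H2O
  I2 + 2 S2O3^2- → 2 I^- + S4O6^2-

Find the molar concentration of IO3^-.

0.08072 M

n(S2O3^2-) = 0.03208 × 0.1549 = 4.969 × 10^-3 mol
n(I2) = n(S2O3^2-)/2 = 2.485 × 10^-3 mol
From the 1:3 ratio, n(IO3^-) in the aliquot = 1/3 × 2.485 × 10^-3 = 8.282 × 10^-4 mol
[IO3^-] = 8.282 × 10^-4 / 0.01026 = 0.08072 mol/L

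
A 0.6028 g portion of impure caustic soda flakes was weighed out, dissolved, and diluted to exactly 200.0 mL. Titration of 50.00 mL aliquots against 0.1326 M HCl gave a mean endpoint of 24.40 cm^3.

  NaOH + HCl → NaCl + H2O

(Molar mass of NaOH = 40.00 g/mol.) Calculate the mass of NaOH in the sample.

n(HCl) per titration = 0.02440 × 0.1326 = 3.235 × 10^-3 mol
n(NaOH) in each aliquot = 3.235 × 10^-3 mol (1:1 ratio)
n(NaOH) in the whole flask = 3.235 × 10^-3 × 200.0/50.00 = 0.01294 mol
mass of NaOH = 0.01294 × 40.00 = 0.5177 g

0.5177 g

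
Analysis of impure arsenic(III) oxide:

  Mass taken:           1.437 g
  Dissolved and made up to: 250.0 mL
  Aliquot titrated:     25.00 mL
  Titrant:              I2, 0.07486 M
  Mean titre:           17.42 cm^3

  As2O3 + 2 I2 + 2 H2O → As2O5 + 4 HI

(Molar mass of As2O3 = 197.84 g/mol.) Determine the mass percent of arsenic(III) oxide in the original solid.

89.77 %

n(I2) per titration = 0.01742 × 0.07486 = 1.304 × 10^-3 mol
From the 1:2 ratio, n(As2O3) in each aliquot = 1/2 × 1.304 × 10^-3 = 6.520 × 10^-4 mol
n(As2O3) in the whole flask = 6.520 × 10^-4 × 250.0/25.00 = 6.520 × 10^-3 mol
mass of As2O3 = 6.520 × 10^-3 × 197.84 = 1.290 g
% As2O3 = 1.290 / 1.437 × 100 = 89.77 %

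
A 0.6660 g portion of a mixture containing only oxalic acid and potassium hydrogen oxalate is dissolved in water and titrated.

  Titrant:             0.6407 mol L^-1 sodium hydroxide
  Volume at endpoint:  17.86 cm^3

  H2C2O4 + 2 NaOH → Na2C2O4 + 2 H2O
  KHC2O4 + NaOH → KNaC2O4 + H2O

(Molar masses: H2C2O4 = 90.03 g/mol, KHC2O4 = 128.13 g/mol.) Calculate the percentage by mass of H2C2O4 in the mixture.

n(NaOH) = 0.01786 × 0.6407 = 0.01144 mol
Let x = n(H2C2O4), y = n(KHC2O4).
Titrant: 2x + 1y = 0.01144;  mass: 90.03x + 128.13y = 0.6660
Solving, x = 4.814 × 10^-3 mol, y = 1.816 × 10^-3 mol
mass of H2C2O4 = 4.814 × 10^-3 × 90.03 = 0.4334 g
% H2C2O4 = 0.4334 / 0.6660 × 100 = 65.07 %

65.07 %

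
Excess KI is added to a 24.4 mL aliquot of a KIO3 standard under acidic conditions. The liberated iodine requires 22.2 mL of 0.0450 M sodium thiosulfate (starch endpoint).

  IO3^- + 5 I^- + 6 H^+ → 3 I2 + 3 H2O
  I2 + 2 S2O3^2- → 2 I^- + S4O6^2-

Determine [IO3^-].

0.00682 M

n(S2O3^2-) = 0.0222 × 0.0450 = 9.99 × 10^-4 mol
n(I2) = n(S2O3^2-)/2 = 4.99 × 10^-4 mol
From the 1:3 ratio, n(IO3^-) in the aliquot = 1/3 × 4.99 × 10^-4 = 1.66 × 10^-4 mol
[IO3^-] = 1.66 × 10^-4 / 0.0244 = 0.00682 mol/L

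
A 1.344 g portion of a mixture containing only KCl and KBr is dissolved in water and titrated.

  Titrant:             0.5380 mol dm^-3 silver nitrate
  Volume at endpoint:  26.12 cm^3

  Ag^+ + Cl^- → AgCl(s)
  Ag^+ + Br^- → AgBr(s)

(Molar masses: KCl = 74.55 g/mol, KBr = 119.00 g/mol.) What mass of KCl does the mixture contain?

0.5505 g

n(AgNO3) = 0.02612 × 0.5380 = 0.01405 mol
Let x = n(KCl), y = n(KBr).
Titrant: 1x + 1y = 0.01405;  mass: 74.55x + 119.00y = 1.344
Solving, x = 7.385 × 10^-3 mol, y = 6.668 × 10^-3 mol
mass of KCl = 7.385 × 10^-3 × 74.55 = 0.5505 g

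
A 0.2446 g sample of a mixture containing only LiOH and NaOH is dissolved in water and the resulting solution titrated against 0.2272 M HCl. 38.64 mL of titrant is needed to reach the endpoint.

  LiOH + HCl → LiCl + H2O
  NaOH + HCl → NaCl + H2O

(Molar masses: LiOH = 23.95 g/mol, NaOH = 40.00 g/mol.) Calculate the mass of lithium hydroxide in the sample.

0.1590 g

n(HCl) = 0.03864 × 0.2272 = 8.779 × 10^-3 mol
Let x = n(LiOH), y = n(NaOH).
Titrant: 1x + 1y = 8.779 × 10^-3;  mass: 23.95x + 40.00y = 0.2446
Solving, x = 6.639 × 10^-3 mol, y = 2.140 × 10^-3 mol
mass of LiOH = 6.639 × 10^-3 × 23.95 = 0.1590 g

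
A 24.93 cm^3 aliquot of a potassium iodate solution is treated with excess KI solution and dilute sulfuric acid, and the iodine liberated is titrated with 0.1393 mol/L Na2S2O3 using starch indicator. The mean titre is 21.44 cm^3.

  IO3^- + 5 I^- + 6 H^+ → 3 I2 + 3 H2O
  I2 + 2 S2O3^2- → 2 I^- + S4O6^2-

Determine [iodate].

n(S2O3^2-) = 0.02144 × 0.1393 = 2.987 × 10^-3 mol
n(I2) = n(S2O3^2-)/2 = 1.493 × 10^-3 mol
From the 1:3 ratio, n(IO3^-) in the aliquot = 1/3 × 1.493 × 10^-3 = 4.978 × 10^-4 mol
[IO3^-] = 4.978 × 10^-4 / 0.02493 = 0.01997 mol/L

0.01997 mol/L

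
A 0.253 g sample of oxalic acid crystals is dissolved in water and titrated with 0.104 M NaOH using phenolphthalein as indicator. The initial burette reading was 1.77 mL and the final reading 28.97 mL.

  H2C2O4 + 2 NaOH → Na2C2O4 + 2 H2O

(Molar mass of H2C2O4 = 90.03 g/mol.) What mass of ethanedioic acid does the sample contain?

n(NaOH) = 0.0272 L × 0.104 mol/L = 2.83 × 10^-3 mol
From the 1:2 ratio, n(H2C2O4) = 1/2 × 2.83 × 10^-3 = 1.41 × 10^-3 mol
mass of H2C2O4 = 1.41 × 10^-3 × 90.03 g/mol = 0.127 g

0.127 g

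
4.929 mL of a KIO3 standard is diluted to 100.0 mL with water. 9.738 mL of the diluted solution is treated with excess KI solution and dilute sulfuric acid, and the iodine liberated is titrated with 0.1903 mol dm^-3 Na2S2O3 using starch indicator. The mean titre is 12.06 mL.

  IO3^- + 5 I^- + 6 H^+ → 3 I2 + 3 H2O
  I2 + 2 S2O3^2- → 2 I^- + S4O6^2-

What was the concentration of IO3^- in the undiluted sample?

n(S2O3^2-) = 0.01206 × 0.1903 = 2.295 × 10^-3 mol
n(I2) = n(S2O3^2-)/2 = 1.148 × 10^-3 mol
From the 1:3 ratio, n(IO3^-) in the aliquot = 1/3 × 1.148 × 10^-3 = 3.825 × 10^-4 mol
[IO3^-]_dilute = 3.825 × 10^-4 / 0.009738 = 0.03928 mol/L
[IO3^-]_original = 0.03928 × 100.0/4.929 = 0.7969 mol/L

0.7969 mol/L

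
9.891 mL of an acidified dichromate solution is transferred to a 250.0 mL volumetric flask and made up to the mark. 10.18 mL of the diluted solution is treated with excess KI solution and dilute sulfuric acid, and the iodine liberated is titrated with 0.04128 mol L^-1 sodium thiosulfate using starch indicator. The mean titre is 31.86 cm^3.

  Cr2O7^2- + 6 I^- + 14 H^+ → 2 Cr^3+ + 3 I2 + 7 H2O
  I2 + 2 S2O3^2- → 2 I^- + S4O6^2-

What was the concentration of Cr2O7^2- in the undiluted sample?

n(S2O3^2-) = 0.03186 × 0.04128 = 1.315 × 10^-3 mol
n(I2) = n(S2O3^2-)/2 = 6.576 × 10^-4 mol
From the 1:3 ratio, n(Cr2O7^2-) in the aliquot = 1/3 × 6.576 × 10^-4 = 2.192 × 10^-4 mol
[Cr2O7^2-]_dilute = 2.192 × 10^-4 / 0.01018 = 0.02153 mol/L
[Cr2O7^2-]_original = 0.02153 × 250.0/9.891 = 0.5442 mol/L

0.5442 mol/L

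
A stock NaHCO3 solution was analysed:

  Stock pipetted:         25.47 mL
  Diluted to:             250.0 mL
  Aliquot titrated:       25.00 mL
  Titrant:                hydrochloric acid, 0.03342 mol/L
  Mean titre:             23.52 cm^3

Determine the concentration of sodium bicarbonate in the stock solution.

NaHCO3 + HCl → NaCl + H2O + CO2
n(HCl) = 0.02352 × 0.03342 = 7.860 × 10^-4 mol
n(NaHCO3) in the aliquot = 7.860 × 10^-4 mol (1:1 ratio)
[NaHCO3]_dilute = 7.860 × 10^-4 / 0.02500 = 0.03144 mol/L
Dilution factor = 250.0 / 25.47 = 9.815
[NaHCO3]_stock = 0.03144 × 9.815 = 0.3086 mol/L

0.3086 mol/L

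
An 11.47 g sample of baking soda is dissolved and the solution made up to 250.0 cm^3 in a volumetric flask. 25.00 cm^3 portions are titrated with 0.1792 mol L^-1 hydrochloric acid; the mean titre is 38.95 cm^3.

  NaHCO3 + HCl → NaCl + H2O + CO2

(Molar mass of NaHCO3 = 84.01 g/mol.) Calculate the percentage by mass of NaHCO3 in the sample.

n(HCl) per titration = 0.03895 × 0.1792 = 6.980 × 10^-3 mol
n(NaHCO3) in each aliquot = 6.980 × 10^-3 mol (1:1 ratio)
n(NaHCO3) in the whole flask = 6.980 × 10^-3 × 250.0/25.00 = 0.06980 mol
mass of NaHCO3 = 0.06980 × 84.01 = 5.864 g
% NaHCO3 = 5.864 / 11.47 × 100 = 51.12 %

51.12 %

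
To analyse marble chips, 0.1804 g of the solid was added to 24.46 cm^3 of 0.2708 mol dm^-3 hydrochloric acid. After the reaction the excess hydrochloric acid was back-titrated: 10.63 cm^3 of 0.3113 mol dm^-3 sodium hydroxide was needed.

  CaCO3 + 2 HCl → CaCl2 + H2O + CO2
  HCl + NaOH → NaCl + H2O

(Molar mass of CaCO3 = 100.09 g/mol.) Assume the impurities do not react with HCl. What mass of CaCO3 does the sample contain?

n(HCl) added = 0.02446 × 0.2708 = 6.624 × 10^-3 mol
n(NaOH) used in back-titration = 0.01063 × 0.3113 = 3.309 × 10^-3 mol
n(HCl) left over = 3.309 × 10^-3 mol (1:1 ratio)
n(HCl) consumed by analyte = 6.624 × 10^-3 − 3.309 × 10^-3 = 3.315 × 10^-3 mol
From the 1:2 ratio, n(CaCO3) = 1/2 × 3.315 × 10^-3 = 1.657 × 10^-3 mol
mass of CaCO3 = 1.657 × 10^-3 × 100.09 = 0.1659 g

0.1659 g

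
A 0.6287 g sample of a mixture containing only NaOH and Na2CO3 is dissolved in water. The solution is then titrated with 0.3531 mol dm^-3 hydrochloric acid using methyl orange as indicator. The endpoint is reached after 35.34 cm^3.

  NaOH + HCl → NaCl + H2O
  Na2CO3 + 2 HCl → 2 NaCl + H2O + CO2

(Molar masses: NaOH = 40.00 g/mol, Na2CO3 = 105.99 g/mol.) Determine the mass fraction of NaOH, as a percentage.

15.96 %

n(HCl) = 0.03534 × 0.3531 = 0.01248 mol
Let x = n(NaOH), y = n(Na2CO3).
Titrant: 1x + 2y = 0.01248;  mass: 40.00x + 105.99y = 0.6287
Solving, x = 2.509 × 10^-3 mol, y = 4.985 × 10^-3 mol
mass of NaOH = 2.509 × 10^-3 × 40.00 = 0.1003 g
% NaOH = 0.1003 / 0.6287 × 100 = 15.96 %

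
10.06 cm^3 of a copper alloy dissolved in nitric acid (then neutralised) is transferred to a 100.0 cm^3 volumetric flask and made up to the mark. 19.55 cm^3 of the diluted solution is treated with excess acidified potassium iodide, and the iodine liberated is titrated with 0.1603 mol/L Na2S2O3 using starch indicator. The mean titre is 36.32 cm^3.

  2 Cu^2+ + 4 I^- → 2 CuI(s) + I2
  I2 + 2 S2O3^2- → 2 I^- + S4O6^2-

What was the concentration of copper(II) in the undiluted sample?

2.960 mol/L

n(S2O3^2-) = 0.03632 × 0.1603 = 5.822 × 10^-3 mol
n(I2) = n(S2O3^2-)/2 = 2.911 × 10^-3 mol
From the 2:1 ratio, n(Cu2+) in the aliquot = 2/1 × 2.911 × 10^-3 = 5.822 × 10^-3 mol
[Cu2+]_dilute = 5.822 × 10^-3 / 0.01955 = 0.2978 mol/L
[Cu2+]_original = 0.2978 × 100.0/10.06 = 2.960 mol/L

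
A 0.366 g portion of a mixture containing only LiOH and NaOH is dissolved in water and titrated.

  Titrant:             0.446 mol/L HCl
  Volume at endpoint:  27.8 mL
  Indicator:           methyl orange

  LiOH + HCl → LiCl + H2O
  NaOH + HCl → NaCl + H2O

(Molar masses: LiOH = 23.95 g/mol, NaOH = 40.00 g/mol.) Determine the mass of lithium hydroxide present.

n(HCl) = 0.0278 × 0.446 = 0.0124 mol
Let x = n(LiOH), y = n(NaOH).
Titrant: 1x + 1y = 0.0124;  mass: 23.95x + 40.00y = 0.366
Solving, x = 8.10 × 10^-3 mol, y = 4.30 × 10^-3 mol
mass of LiOH = 8.10 × 10^-3 × 23.95 = 0.194 g

0.194 g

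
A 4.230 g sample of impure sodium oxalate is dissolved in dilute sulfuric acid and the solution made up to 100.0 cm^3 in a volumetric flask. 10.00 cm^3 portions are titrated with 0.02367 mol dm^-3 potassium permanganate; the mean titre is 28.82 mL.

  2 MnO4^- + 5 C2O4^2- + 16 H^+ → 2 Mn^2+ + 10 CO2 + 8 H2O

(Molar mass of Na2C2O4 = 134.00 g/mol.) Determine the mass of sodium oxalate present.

2.285 g

n(KMnO4) per titration = 0.02882 × 0.02367 = 6.822 × 10^-4 mol
From the 5:2 ratio, n(Na2C2O4) in each aliquot = 5/2 × 6.822 × 10^-4 = 1.705 × 10^-3 mol
n(Na2C2O4) in the whole flask = 1.705 × 10^-3 × 100.0/10.00 = 0.01705 mol
mass of Na2C2O4 = 0.01705 × 134.00 = 2.285 g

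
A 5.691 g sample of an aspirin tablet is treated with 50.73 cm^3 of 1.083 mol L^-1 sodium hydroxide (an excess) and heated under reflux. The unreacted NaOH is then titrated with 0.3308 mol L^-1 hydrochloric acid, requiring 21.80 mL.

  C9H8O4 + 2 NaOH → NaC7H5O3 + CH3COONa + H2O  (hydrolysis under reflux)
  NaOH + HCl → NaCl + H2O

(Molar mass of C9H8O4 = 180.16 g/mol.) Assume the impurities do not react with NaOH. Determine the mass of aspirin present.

4.299 g

n(NaOH) added = 0.05073 × 1.083 = 0.05494 mol
n(HCl) used in back-titration = 0.02180 × 0.3308 = 7.211 × 10^-3 mol
n(NaOH) left over = 7.211 × 10^-3 mol (1:1 ratio)
n(NaOH) consumed by analyte = 0.05494 − 7.211 × 10^-3 = 0.04773 mol
From the 1:2 ratio, n(C9H8O4) = 1/2 × 0.04773 = 0.02386 mol
mass of C9H8O4 = 0.02386 × 180.16 = 4.299 g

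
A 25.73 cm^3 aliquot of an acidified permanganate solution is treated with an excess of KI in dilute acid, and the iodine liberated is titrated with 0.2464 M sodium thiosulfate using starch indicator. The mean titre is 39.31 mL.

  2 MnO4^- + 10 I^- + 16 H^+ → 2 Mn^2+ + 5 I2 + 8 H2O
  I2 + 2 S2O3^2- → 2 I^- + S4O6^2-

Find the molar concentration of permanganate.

0.07529 M

n(S2O3^2-) = 0.03931 × 0.2464 = 9.686 × 10^-3 mol
n(I2) = n(S2O3^2-)/2 = 4.843 × 10^-3 mol
From the 2:5 ratio, n(MnO4^-) in the aliquot = 2/5 × 4.843 × 10^-3 = 1.937 × 10^-3 mol
[MnO4^-] = 1.937 × 10^-3 / 0.02573 = 0.07529 mol/L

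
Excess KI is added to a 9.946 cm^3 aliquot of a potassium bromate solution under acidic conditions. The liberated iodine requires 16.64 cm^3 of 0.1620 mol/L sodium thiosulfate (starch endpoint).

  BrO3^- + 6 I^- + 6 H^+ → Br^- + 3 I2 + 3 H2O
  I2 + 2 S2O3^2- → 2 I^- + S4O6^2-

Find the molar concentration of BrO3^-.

n(S2O3^2-) = 0.01664 × 0.1620 = 2.696 × 10^-3 mol
n(I2) = n(S2O3^2-)/2 = 1.348 × 10^-3 mol
From the 1:3 ratio, n(BrO3^-) in the aliquot = 1/3 × 1.348 × 10^-3 = 4.493 × 10^-4 mol
[BrO3^-] = 4.493 × 10^-4 / 0.009946 = 0.04517 mol/L

0.04517 mol/L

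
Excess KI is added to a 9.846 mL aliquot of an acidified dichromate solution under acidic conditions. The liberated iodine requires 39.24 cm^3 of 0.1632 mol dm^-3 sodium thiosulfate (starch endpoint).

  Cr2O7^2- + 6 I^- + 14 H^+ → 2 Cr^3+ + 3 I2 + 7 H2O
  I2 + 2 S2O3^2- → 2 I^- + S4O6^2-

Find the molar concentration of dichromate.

n(S2O3^2-) = 0.03924 × 0.1632 = 6.404 × 10^-3 mol
n(I2) = n(S2O3^2-)/2 = 3.202 × 10^-3 mol
From the 1:3 ratio, n(Cr2O7^2-) in the aliquot = 1/3 × 3.202 × 10^-3 = 1.067 × 10^-3 mol
[Cr2O7^2-] = 1.067 × 10^-3 / 0.009846 = 0.1084 mol/L

0.1084 mol/L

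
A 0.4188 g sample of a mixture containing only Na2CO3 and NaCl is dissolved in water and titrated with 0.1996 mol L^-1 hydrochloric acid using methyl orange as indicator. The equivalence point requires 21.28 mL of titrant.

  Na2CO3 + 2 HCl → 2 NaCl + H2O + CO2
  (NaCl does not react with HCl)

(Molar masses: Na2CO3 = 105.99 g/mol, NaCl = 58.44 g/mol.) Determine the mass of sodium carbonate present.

0.2251 g

n(HCl) = 0.02128 × 0.1996 = 4.247 × 10^-3 mol
Let x = n(Na2CO3), y = n(NaCl).
Titrant: 2x = 4.247 × 10^-3;  mass: 105.99x + 58.44y = 0.4188
Solving, x = 2.124 × 10^-3 mol, y = 3.315 × 10^-3 mol
mass of Na2CO3 = 2.124 × 10^-3 × 105.99 = 0.2251 g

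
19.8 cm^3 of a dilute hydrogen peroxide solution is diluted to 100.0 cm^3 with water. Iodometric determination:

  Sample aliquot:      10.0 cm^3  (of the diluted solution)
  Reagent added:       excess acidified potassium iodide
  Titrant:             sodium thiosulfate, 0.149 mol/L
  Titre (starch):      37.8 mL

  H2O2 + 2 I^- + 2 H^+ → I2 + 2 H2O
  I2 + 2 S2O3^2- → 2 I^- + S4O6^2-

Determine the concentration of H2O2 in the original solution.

1.42 mol/L

n(S2O3^2-) = 0.0378 × 0.149 = 5.63 × 10^-3 mol
n(I2) = n(S2O3^2-)/2 = 2.82 × 10^-3 mol
n(H2O2) in the aliquot = 2.82 × 10^-3 mol (1:1 ratio)
[H2O2]_dilute = 2.82 × 10^-3 / 0.0100 = 0.282 mol/L
[H2O2]_original = 0.282 × 100.0/19.8 = 1.42 mol/L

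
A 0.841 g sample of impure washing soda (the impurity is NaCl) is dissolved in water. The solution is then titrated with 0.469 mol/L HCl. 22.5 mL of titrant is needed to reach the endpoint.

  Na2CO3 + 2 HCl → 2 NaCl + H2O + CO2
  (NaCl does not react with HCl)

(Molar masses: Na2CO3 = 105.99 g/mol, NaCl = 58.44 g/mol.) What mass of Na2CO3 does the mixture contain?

n(HCl) = 0.0225 × 0.469 = 0.0106 mol
Let x = n(Na2CO3), y = n(NaCl).
Titrant: 2x = 0.0106;  mass: 105.99x + 58.44y = 0.841
Solving, x = 5.28 × 10^-3 mol, y = 4.82 × 10^-3 mol
mass of Na2CO3 = 5.28 × 10^-3 × 105.99 = 0.559 g

0.559 g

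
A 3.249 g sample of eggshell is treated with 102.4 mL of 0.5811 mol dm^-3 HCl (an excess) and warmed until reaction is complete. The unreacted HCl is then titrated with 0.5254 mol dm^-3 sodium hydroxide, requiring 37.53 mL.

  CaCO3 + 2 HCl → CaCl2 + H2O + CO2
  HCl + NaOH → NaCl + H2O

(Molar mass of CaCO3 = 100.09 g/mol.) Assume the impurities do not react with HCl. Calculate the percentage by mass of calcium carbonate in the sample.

n(HCl) added = 0.1024 × 0.5811 = 0.05950 mol
n(NaOH) used in back-titration = 0.03753 × 0.5254 = 0.01972 mol
n(HCl) left over = 0.01972 mol (1:1 ratio)
n(HCl) consumed by analyte = 0.05950 − 0.01972 = 0.03979 mol
From the 1:2 ratio, n(CaCO3) = 1/2 × 0.03979 = 0.01989 mol
mass of CaCO3 = 0.01989 × 100.09 = 1.991 g
% CaCO3 = 1.991 / 3.249 × 100 = 61.28 %

61.28 %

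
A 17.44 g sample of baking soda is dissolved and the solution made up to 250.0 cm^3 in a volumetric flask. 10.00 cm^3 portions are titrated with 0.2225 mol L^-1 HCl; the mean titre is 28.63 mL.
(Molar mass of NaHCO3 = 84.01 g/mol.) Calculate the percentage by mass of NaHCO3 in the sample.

NaHCO3 + HCl → NaCl + H2O + CO2
n(HCl) per titration = 0.02863 × 0.2225 = 6.370 × 10^-3 mol
n(NaHCO3) in each aliquot = 6.370 × 10^-3 mol (1:1 ratio)
n(NaHCO3) in the whole flask = 6.370 × 10^-3 × 250.0/10.00 = 0.1593 mol
mass of NaHCO3 = 0.1593 × 84.01 = 13.38 g
% NaHCO3 = 13.38 / 17.44 × 100 = 76.71 %

76.71 %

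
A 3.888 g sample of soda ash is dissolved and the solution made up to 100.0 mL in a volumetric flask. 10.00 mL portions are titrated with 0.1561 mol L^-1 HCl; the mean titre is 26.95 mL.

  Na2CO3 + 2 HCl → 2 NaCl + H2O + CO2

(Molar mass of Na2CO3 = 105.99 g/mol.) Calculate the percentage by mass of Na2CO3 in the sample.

n(HCl) per titration = 0.02695 × 0.1561 = 4.207 × 10^-3 mol
From the 1:2 ratio, n(Na2CO3) in each aliquot = 1/2 × 4.207 × 10^-3 = 2.103 × 10^-3 mol
n(Na2CO3) in the whole flask = 2.103 × 10^-3 × 100.0/10.00 = 0.02103 mol
mass of Na2CO3 = 0.02103 × 105.99 = 2.229 g
% Na2CO3 = 2.229 / 3.888 × 100 = 57.34 %

57.34 %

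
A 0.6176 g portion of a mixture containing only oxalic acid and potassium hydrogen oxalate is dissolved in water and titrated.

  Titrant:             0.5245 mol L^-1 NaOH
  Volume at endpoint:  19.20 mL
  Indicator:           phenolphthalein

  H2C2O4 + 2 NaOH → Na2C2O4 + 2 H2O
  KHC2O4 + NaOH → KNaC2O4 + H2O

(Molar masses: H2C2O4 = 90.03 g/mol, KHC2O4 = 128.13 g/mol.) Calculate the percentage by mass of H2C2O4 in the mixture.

n(NaOH) = 0.01920 × 0.5245 = 0.01007 mol
Let x = n(H2C2O4), y = n(KHC2O4).
Titrant: 2x + 1y = 0.01007;  mass: 90.03x + 128.13y = 0.6176
Solving, x = 4.047 × 10^-3 mol, y = 1.977 × 10^-3 mol
mass of H2C2O4 = 4.047 × 10^-3 × 90.03 = 0.3643 g
% H2C2O4 = 0.3643 / 0.6176 × 100 = 58.99 %

58.99 %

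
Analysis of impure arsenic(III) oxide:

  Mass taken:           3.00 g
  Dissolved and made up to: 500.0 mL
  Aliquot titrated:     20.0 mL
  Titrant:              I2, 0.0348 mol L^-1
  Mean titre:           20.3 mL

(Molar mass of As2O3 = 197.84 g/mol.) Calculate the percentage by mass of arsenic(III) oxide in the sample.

As2O3 + 2 I2 + 2 H2O → As2O5 + 4 HI
n(I2) per titration = 0.0203 × 0.0348 = 7.06 × 10^-4 mol
From the 1:2 ratio, n(As2O3) in each aliquot = 1/2 × 7.06 × 10^-4 = 3.53 × 10^-4 mol
n(As2O3) in the whole flask = 3.53 × 10^-4 × 500.0/20.0 = 8.83 × 10^-3 mol
mass of As2O3 = 8.83 × 10^-3 × 197.84 = 1.75 g
% As2O3 = 1.75 / 3.00 × 100 = 58.2 %

58.2 %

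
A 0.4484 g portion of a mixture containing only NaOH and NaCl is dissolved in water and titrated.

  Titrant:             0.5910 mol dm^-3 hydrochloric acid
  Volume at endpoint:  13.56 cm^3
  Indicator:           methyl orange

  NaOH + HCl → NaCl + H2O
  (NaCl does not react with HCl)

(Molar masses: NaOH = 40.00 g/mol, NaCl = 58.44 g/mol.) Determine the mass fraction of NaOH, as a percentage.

71.49 %

n(HCl) = 0.01356 × 0.5910 = 8.014 × 10^-3 mol
Let x = n(NaOH), y = n(NaCl).
Titrant: 1x = 8.014 × 10^-3;  mass: 40.00x + 58.44y = 0.4484
Solving, x = 8.014 × 10^-3 mol, y = 2.188 × 10^-3 mol
mass of NaOH = 8.014 × 10^-3 × 40.00 = 0.3206 g
% NaOH = 0.3206 / 0.4484 × 100 = 71.49 %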